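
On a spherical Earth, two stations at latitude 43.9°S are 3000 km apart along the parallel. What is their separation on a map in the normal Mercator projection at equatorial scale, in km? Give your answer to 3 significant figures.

4160 km

Mercator is conformal, so the point scale is isotropic: h = k = sec φ = 1/cos φ.
Along the parallel, k = sec 43.9° = 1/0.7206 = 1.388.
Map distance = 3000 × 1.388 ≈ 4160 km.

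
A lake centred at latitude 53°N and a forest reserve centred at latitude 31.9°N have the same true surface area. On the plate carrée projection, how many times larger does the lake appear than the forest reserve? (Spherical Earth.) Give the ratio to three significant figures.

1.41

For the equirectangular projection with φ₀ = 0 (plate carrée), h = 1 along meridians and k = sec φ along parallels.
Areal scale at 53°: h·k = 1.000 × 1.662 = 1.662.
Areal scale at 31.9°: h·k = 1.000 × 1.178 = 1.178.
Ratio = 1.662/1.178 ≈ 1.41.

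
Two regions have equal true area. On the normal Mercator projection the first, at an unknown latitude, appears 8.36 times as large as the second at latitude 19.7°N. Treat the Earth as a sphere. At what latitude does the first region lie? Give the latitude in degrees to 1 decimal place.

Mercator areal scale is sec²φ, so apparent-area ratio = sec²φ₁ / sec²φ₂ = cos²φ₂ / cos²φ₁.
cos²φ₂ / cos²φ₁ = 8.36  ⇒  cos φ₁ = cos 19.7° / √8.36 = 0.9415/2.891 = 0.3256.
φ₁ = arccos(0.3256) ≈ 71.0°.

71.0°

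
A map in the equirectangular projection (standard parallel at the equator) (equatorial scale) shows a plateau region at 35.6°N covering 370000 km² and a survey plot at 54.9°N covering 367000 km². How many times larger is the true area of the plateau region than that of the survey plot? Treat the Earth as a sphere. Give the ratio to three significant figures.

On the plate carrée, areal scale = h·k = 1 × sec φ, so true area = apparent × cos φ.
True area of plateau region: 370000 × cos(35.6°) = 370000 × 0.8131 = 300800 km².
True area of survey plot: 367000 × cos(54.9°) = 367000 × 0.5750 = 211000 km².
Ratio = 300800 / 211000 ≈ 1.43.

1.43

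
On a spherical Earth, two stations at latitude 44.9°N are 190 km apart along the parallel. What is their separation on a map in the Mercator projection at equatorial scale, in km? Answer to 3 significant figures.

268 km

Mercator is conformal, so the point scale is isotropic: h = k = sec φ = 1/cos φ.
Along the parallel, k = sec 44.9° = 1/0.7083 = 1.412.
Map distance = 190 × 1.412 ≈ 268 km.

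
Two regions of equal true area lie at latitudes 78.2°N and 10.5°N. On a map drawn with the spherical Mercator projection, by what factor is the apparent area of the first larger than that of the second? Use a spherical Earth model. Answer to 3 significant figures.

23.1

Mercator areal scale is sec²φ.
At 78.2°: sec²(78.2°) = 1/0.2045² = 23.91.
At 10.5°: sec²(10.5°) = 1/0.9833² = 1.034.
Ratio = 23.91/1.034 = cos²(10.5°)/cos²(78.2°) ≈ 23.1.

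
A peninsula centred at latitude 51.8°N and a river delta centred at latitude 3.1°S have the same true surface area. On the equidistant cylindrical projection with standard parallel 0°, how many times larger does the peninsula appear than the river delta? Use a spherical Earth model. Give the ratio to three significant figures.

Plate carrée maps x = Rλ, y = Rφ. The meridian scale is h = 1 and the parallel scale is k = 1/cos φ = sec φ.
Areal scale at 51.8°: h·k = 1.000 × 1.617 = 1.617.
Areal scale at 3.1°: h·k = 1.000 × 1.001 = 1.001.
Ratio = 1.617/1.001 ≈ 1.61.

1.61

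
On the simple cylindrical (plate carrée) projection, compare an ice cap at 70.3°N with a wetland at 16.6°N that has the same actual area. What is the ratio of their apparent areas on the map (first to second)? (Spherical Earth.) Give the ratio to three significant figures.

In the plate carrée (x = Rλ, y = Rφ), meridians are true-scale (h = 1) and parallels are stretched by k = sec φ.
Areal scale at 70.3°: h·k = 1.000 × 2.967 = 2.967.
Areal scale at 16.6°: h·k = 1.000 × 1.043 = 1.043.
Ratio = 2.967/1.043 ≈ 2.84.

2.84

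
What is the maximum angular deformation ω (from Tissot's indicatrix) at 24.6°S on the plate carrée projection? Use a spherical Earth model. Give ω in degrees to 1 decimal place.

Plate carrée maps x = Rλ, y = Rφ. The meridian scale is h = 1 and the parallel scale is k = 1/cos φ = sec φ.
At 24.6°: h = 1.000, k = 1.100; principal scales a = 1.100, b = 1.000.
sin(ω/2) = (a − b)/(a + b) = 0.09982/2.100 = 0.04754, so ω = 2 arcsin(0.04754) ≈ 5.4°.

5.4°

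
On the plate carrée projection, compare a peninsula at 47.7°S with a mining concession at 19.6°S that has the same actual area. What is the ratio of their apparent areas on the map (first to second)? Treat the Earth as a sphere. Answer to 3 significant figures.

In the plate carrée (x = Rλ, y = Rφ), meridians are true-scale (h = 1) and parallels are stretched by k = sec φ.
Areal scale at 47.7°: h·k = 1.000 × 1.486 = 1.486.
Areal scale at 19.6°: h·k = 1.000 × 1.062 = 1.062.
Ratio = 1.486/1.062 ≈ 1.40.

1.40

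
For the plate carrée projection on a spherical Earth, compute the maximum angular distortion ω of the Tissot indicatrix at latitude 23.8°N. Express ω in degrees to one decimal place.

Plate carrée maps x = Rλ, y = Rφ. The meridian scale is h = 1 and the parallel scale is k = 1/cos φ = sec φ.
At 23.8°: h = 1.000, k = 1.093; principal scales a = 1.093, b = 1.000.
sin(ω/2) = (a − b)/(a + b) = 0.09294/2.093 = 0.04441, so ω = 2 arcsin(0.04441) ≈ 5.1°.

5.1°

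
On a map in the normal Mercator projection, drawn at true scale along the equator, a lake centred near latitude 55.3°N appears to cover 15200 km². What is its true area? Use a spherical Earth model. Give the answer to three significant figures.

4930 km²

For Mercator, h = k = sec φ (a conformal cylindrical projection has a single point scale, 1/cos φ).
Areal scale = k² = sec²φ = 1/cos²(55.3°) = 1/0.5693² = 3.086.
True area = apparent / (areal scale) = 15200 / 3.086 ≈ 4930 km².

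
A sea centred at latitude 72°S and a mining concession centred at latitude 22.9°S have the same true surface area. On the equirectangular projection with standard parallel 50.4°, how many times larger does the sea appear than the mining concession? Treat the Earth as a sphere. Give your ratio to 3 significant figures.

In the equirectangular projection with standard parallel φ₀ = 50.4° (x = Rλ cos φ₀, y = Rφ), meridians are true-scale (h = 1) and the parallel scale is k = cos φ₀ / cos φ.
Areal scale at 72°: h·k = 1.000 × 2.063 = 2.063.
Areal scale at 22.9°: h·k = 1.000 × 0.6920 = 0.6920.
Ratio = 2.063/0.6920 ≈ 2.98.

2.98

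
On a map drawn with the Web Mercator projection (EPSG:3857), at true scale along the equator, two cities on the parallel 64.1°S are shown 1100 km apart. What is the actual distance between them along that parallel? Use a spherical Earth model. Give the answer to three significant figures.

The Mercator projection is conformal; its linear scale factor is the same in every direction and equals sec φ = 1/cos φ.
Along the parallel at 64.1°, map distances are exaggerated by k = sec 64.1° = 2.289.
True distance = 1100 / 2.289 = 1100 × cos 64.1° ≈ 480 km.

480 km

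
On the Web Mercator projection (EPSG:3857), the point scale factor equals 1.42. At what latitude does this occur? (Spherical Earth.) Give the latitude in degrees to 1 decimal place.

45.2°

Mercator scale is k = sec φ = 1/cos φ.
1/cos φ = 1.42  ⇒  cos φ = 0.7042  ⇒  φ = arccos(0.7042) ≈ 45.2°.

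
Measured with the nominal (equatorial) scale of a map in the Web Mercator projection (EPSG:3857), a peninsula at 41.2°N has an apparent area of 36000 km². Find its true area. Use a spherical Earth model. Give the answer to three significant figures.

The Mercator projection is conformal; its linear scale factor is the same in every direction and equals sec φ = 1/cos φ.
Areal scale = k² = sec²φ = 1/cos²(41.2°) = 1/0.7524² = 1.766.
True area = apparent / (areal scale) = 36000 / 1.766 ≈ 20400 km².

20400 km²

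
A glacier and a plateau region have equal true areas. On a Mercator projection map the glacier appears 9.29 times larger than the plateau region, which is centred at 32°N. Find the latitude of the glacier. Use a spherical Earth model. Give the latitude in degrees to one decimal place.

73.8°

Mercator areal scale is sec²φ, so apparent-area ratio = sec²φ₁ / sec²φ₂ = cos²φ₂ / cos²φ₁.
cos²φ₂ / cos²φ₁ = 9.29  ⇒  cos φ₁ = cos 32° / √9.29 = 0.8480/3.048 = 0.2782.
φ₁ = arccos(0.2782) ≈ 73.8°.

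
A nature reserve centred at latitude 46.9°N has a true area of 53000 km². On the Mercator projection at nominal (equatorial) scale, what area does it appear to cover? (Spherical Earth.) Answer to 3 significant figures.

114000 km²

The Mercator projection is conformal; its linear scale factor is the same in every direction and equals sec φ = 1/cos φ.
Areal scale = k² = sec²φ = 1/cos²(46.9°) = 1/0.6833² = 2.142.
Apparent area = 53000 × 2.142 ≈ 114000 km².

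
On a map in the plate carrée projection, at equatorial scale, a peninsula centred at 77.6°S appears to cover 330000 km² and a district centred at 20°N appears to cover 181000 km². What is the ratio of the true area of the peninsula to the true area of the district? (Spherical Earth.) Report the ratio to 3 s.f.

Plate carrée has h = 1 and k = sec φ, giving areal scale sec φ; true area = (apparent area) · cos φ.
True area of peninsula: 330000 × cos(77.6°) = 330000 × 0.2147 = 70860 km².
True area of district: 181000 × cos(20°) = 181000 × 0.9397 = 170100 km².
Ratio = 70860 / 170100 ≈ 0.417.

0.417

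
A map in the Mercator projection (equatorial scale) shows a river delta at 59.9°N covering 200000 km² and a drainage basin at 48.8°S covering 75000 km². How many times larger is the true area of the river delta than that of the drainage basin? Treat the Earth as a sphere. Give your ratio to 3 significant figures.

1.55

Since Mercator area scale is 1/cos²φ, the true area equals the apparent area multiplied by cos²φ.
True area of river delta: 200000 × cos²(59.9°) = 200000 × 0.2515 = 50300 km².
True area of drainage basin: 75000 × cos²(48.8°) = 75000 × 0.4339 = 32540 km².
Ratio = 50300 / 32540 ≈ 1.55.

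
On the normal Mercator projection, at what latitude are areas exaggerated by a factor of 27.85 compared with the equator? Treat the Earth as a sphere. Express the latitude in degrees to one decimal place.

79.1°

Mercator areal scale is sec²φ.
sec²φ = 27.85  ⇒  cos²φ = 0.03591  ⇒  cos φ = 0.1895.
φ = arccos(0.1895) ≈ 79.1°.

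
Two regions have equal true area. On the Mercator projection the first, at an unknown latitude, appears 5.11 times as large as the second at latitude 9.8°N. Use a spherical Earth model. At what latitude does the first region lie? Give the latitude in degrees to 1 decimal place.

For equal true areas on Mercator, apparent areas scale as sec²φ, so the ratio is cos²φ₂ / cos²φ₁.
cos²φ₂ / cos²φ₁ = 5.11  ⇒  cos φ₁ = cos 9.8° / √5.11 = 0.9854/2.261 = 0.4359.
φ₁ = arccos(0.4359) ≈ 64.2°.

64.2°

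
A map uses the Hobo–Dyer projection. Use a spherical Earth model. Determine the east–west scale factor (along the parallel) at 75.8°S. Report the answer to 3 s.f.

The Hobo–Dyer projection is cylindrical equal-area with φ₀ = 37.5°. For cylindrical equal-area with standard parallel φ₀, h = cos φ / cos φ₀ and k = cos φ₀ / cos φ, so h·k = 1.
k = cos 37.5° / cos 75.8° = 0.7934/0.2453 = 3.234.

3.23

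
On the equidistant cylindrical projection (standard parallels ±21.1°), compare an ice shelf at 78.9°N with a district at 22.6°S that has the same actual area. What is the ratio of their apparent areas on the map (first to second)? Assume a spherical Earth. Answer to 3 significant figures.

With standard parallel φ₀ = 21.1°, the equirectangular projection gives x = Rλ cos φ₀, y = Rφ, so h = 1 and k = cos 21.1° / cos φ.
Areal scale at 78.9°: h·k = 1.000 × 4.846 = 4.846.
Areal scale at 22.6°: h·k = 1.000 × 1.011 = 1.011.
Ratio = 4.846/1.011 ≈ 4.80.

4.80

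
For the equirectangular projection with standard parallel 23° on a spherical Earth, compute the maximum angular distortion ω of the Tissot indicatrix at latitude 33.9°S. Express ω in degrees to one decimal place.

In the equirectangular projection with standard parallel φ₀ = 23° (x = Rλ cos φ₀, y = Rφ), meridians are true-scale (h = 1) and the parallel scale is k = cos φ₀ / cos φ.
At 33.9°: h = 1.000, k = 1.109; principal scales a = 1.109, b = 1.000.
sin(ω/2) = (a − b)/(a + b) = 0.1090/2.109 = 0.05169, so ω = 2 arcsin(0.05169) ≈ 5.9°.

5.9°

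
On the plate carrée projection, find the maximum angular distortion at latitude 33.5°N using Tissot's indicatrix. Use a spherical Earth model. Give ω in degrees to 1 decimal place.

In the plate carrée (x = Rλ, y = Rφ), meridians are true-scale (h = 1) and parallels are stretched by k = sec φ.
At 33.5°: h = 1.000, k = 1.199; principal scales a = 1.199, b = 1.000.
sin(ω/2) = (a − b)/(a + b) = 0.1992/2.199 = 0.09058, so ω = 2 arcsin(0.09058) ≈ 10.4°.

10.4°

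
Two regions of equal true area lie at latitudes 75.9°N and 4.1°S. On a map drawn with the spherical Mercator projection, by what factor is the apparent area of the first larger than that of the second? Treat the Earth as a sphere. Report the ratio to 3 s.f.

Mercator is conformal with k = sec φ, so areal scale = k² = sec²φ.
At 75.9°: sec²(75.9°) = 1/0.2436² = 16.85.
At 4.1°: sec²(4.1°) = 1/0.9974² = 1.005.
Ratio = 16.85/1.005 = cos²(4.1°)/cos²(75.9°) ≈ 16.8.

16.8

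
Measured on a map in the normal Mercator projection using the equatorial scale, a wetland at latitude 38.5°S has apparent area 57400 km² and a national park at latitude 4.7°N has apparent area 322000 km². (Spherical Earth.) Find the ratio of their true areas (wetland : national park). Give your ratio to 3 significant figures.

Since Mercator area scale is 1/cos²φ, the true area equals the apparent area multiplied by cos²φ.
True area of wetland: 57400 × cos²(38.5°) = 57400 × 0.6125 = 35160 km².
True area of national park: 322000 × cos²(4.7°) = 322000 × 0.9933 = 319800 km².
Ratio = 35160 / 319800 ≈ 0.110.

0.110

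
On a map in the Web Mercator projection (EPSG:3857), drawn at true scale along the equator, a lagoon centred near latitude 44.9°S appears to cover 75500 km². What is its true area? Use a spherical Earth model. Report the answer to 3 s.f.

Mercator is conformal, so the point scale is isotropic: h = k = sec φ = 1/cos φ.
Areal scale = k² = sec²φ = 1/cos²(44.9°) = 1/0.7083² = 1.993.
True area = apparent / (areal scale) = 75500 / 1.993 ≈ 37900 km².

37900 km²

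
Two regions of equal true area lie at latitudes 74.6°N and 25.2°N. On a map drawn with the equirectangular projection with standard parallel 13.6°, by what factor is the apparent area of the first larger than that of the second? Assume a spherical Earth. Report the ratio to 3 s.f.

With standard parallel φ₀ = 13.6°, the equirectangular projection gives x = Rλ cos φ₀, y = Rφ, so h = 1 and k = cos 13.6° / cos φ.
Areal scale at 74.6°: h·k = 1.000 × 3.660 = 3.660.
Areal scale at 25.2°: h·k = 1.000 × 1.074 = 1.074.
Ratio = 3.660/1.074 ≈ 3.41.

3.41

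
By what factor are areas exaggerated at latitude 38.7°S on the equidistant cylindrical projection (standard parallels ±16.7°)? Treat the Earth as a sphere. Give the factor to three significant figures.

1.23

With standard parallel φ₀ = 16.7°, the equirectangular projection gives x = Rλ cos φ₀, y = Rφ, so h = 1 and k = cos 16.7° / cos φ.
Areal scale = h·k = 1 × cos φ₀ / cos φ; at 38.7°, h = 1.000, k = 1.227, so h·k = 1.227.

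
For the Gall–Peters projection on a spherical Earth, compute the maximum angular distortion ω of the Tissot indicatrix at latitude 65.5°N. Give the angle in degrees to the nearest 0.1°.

58.4°

Gall–Peters is a cylindrical equal-area projection with standard parallels at ±45°. A cylindrical equal-area projection with standard parallel φ₀ has meridian scale h = cos φ / cos φ₀ and parallel scale k = cos φ₀ / cos φ (so areas are preserved, h·k = 1).
At 65.5°: h = 0.5865, k = 1.705; principal scales a = 1.705, b = 0.5865.
sin(ω/2) = (a − b)/(a + b) = 1.119/2.292 = 0.4882, so ω = 2 arcsin(0.4882) ≈ 58.4°.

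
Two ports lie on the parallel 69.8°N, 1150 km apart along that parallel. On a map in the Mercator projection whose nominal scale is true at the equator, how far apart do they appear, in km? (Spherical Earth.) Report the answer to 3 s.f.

3330 km

For Mercator, h = k = sec φ (a conformal cylindrical projection has a single point scale, 1/cos φ).
Along the parallel, k = sec 69.8° = 1/0.3453 = 2.896.
Map distance = 1150 × 2.896 ≈ 3330 km.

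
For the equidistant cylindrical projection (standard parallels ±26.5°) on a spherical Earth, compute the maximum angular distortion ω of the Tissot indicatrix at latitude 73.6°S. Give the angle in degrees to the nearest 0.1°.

62.7°

The equidistant cylindrical projection with φ₀ = 26.5° has h = 1 (meridians true) and k = cos φ₀ / cos φ along parallels.
At 73.6°: h = 1.000, k = 3.170; principal scales a = 3.170, b = 1.000.
sin(ω/2) = (a − b)/(a + b) = 2.170/4.170 = 0.5203, so ω = 2 arcsin(0.5203) ≈ 62.7°.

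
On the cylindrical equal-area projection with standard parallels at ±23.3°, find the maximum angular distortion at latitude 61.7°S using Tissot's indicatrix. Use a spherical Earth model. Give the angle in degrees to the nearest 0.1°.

70.8°

A cylindrical equal-area projection with standard parallel φ₀ has meridian scale h = cos φ / cos φ₀ and parallel scale k = cos φ₀ / cos φ (so areas are preserved, h·k = 1).
At 61.7°: h = 0.5162, k = 1.937; principal scales a = 1.937, b = 0.5162.
sin(ω/2) = (a − b)/(a + b) = 1.421/2.453 = 0.5792, so ω = 2 arcsin(0.5792) ≈ 70.8°.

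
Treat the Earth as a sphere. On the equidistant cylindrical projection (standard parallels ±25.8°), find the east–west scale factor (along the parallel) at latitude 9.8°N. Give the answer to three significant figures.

With standard parallel φ₀ = 25.8°, the equirectangular projection gives x = Rλ cos φ₀, y = Rφ, so h = 1 and k = cos 25.8° / cos φ.
k = cos 25.8° / cos 9.8° = 0.9003/0.9854 = 0.9137.

0.914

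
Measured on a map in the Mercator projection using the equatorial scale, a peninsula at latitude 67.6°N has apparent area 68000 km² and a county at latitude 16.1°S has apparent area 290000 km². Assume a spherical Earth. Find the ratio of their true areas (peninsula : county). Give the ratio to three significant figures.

0.0369

Since Mercator area scale is 1/cos²φ, the true area equals the apparent area multiplied by cos²φ.
True area of peninsula: 68000 × cos²(67.6°) = 68000 × 0.1452 = 9875 km².
True area of county: 290000 × cos²(16.1°) = 290000 × 0.9231 = 267700 km².
Ratio = 9875 / 267700 ≈ 0.0369.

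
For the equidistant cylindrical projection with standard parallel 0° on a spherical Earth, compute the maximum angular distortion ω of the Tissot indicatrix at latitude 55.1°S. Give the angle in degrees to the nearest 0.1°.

In the plate carrée (x = Rλ, y = Rφ), meridians are true-scale (h = 1) and parallels are stretched by k = sec φ.
At 55.1°: h = 1.000, k = 1.748; principal scales a = 1.748, b = 1.000.
sin(ω/2) = (a − b)/(a + b) = 0.7478/2.748 = 0.2721, so ω = 2 arcsin(0.2721) ≈ 31.6°.

31.6°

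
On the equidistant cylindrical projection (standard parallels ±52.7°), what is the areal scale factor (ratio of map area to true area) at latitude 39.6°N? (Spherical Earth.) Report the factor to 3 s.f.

0.786

In the equirectangular projection with standard parallel φ₀ = 52.7° (x = Rλ cos φ₀, y = Rφ), meridians are true-scale (h = 1) and the parallel scale is k = cos φ₀ / cos φ.
Areal scale = h·k = 1 × cos φ₀ / cos φ; at 39.6°, h = 1.000, k = 0.7865, so h·k = 0.7865.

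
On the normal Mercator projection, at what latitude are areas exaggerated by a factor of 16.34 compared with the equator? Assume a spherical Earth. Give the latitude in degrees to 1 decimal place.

75.7°

Mercator areal scale is sec²φ.
sec²φ = 16.34  ⇒  cos²φ = 0.06120  ⇒  cos φ = 0.2474.
φ = arccos(0.2474) ≈ 75.7°.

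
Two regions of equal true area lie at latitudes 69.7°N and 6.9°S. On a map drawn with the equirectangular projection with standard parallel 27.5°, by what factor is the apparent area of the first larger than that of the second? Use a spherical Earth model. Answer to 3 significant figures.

In the equirectangular projection with standard parallel φ₀ = 27.5° (x = Rλ cos φ₀, y = Rφ), meridians are true-scale (h = 1) and the parallel scale is k = cos φ₀ / cos φ.
Areal scale at 69.7°: h·k = 1.000 × 2.557 = 2.557.
Areal scale at 6.9°: h·k = 1.000 × 0.8935 = 0.8935.
Ratio = 2.557/0.8935 ≈ 2.86.

2.86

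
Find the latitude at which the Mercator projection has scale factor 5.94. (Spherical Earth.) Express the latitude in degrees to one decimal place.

Mercator scale is k = sec φ = 1/cos φ.
1/cos φ = 5.94  ⇒  cos φ = 0.1684  ⇒  φ = arccos(0.1684) ≈ 80.3°.

80.3°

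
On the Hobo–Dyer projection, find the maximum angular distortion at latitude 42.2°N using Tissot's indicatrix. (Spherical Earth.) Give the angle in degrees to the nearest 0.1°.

The Hobo–Dyer projection is cylindrical equal-area with φ₀ = 37.5°. A cylindrical equal-area projection with standard parallel φ₀ has meridian scale h = cos φ / cos φ₀ and parallel scale k = cos φ₀ / cos φ (so areas are preserved, h·k = 1).
At 42.2°: h = 0.9338, k = 1.071; principal scales a = 1.071, b = 0.9338.
sin(ω/2) = (a − b)/(a + b) = 0.1372/2.005 = 0.06842, so ω = 2 arcsin(0.06842) ≈ 7.8°.

7.8°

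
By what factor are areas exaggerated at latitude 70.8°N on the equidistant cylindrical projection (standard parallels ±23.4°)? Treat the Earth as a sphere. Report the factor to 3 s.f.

2.79

With standard parallel φ₀ = 23.4°, the equirectangular projection gives x = Rλ cos φ₀, y = Rφ, so h = 1 and k = cos 23.4° / cos φ.
Areal scale = h·k = 1 × cos φ₀ / cos φ; at 70.8°, h = 1.000, k = 2.791, so h·k = 2.791.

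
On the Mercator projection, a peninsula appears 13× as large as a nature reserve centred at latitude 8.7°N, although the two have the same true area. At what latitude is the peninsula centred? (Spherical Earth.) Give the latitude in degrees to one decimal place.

For equal true areas on Mercator, apparent areas scale as sec²φ, so the ratio is cos²φ₂ / cos²φ₁.
cos²φ₂ / cos²φ₁ = 13  ⇒  cos φ₁ = cos 8.7° / √13 = 0.9885/3.606 = 0.2742.
φ₁ = arccos(0.2742) ≈ 74.1°.

74.1°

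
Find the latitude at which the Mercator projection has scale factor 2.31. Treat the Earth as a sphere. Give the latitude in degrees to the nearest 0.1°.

Mercator scale is k = sec φ = 1/cos φ.
1/cos φ = 2.31  ⇒  cos φ = 0.4329  ⇒  φ = arccos(0.4329) ≈ 64.3°.

64.3°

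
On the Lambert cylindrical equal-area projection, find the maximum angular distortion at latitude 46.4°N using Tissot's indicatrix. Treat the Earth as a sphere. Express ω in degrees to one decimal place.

The Lambert cylindrical equal-area projection is the cylindrical equal-area projection with its standard parallel at the equator (φ₀ = 0). For cylindrical equal-area with standard parallel φ₀, h = cos φ / cos φ₀ and k = cos φ₀ / cos φ, so h·k = 1.
At 46.4°: h = 0.6896, k = 1.450; principal scales a = 1.450, b = 0.6896.
sin(ω/2) = (a − b)/(a + b) = 0.7605/2.140 = 0.3554, so ω = 2 arcsin(0.3554) ≈ 41.6°.

41.6°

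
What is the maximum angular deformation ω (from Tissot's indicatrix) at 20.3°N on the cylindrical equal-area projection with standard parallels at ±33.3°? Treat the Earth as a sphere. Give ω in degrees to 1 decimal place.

13.2°

Cylindrical equal-area (φ₀ = 33.3°): h = cos φ / cos 33.3° along meridians, k = cos 33.3° / cos φ along parallels; h·k = 1.
At 20.3°: h = 1.122, k = 0.8912; principal scales a = 1.122, b = 0.8912.
sin(ω/2) = (a − b)/(a + b) = 0.2310/2.013 = 0.1147, so ω = 2 arcsin(0.1147) ≈ 13.2°.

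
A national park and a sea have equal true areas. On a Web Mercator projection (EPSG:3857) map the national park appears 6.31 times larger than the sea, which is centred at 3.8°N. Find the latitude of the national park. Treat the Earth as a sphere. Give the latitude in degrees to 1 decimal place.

66.6°

Mercator areal scale is sec²φ, so apparent-area ratio = sec²φ₁ / sec²φ₂ = cos²φ₂ / cos²φ₁.
cos²φ₂ / cos²φ₁ = 6.31  ⇒  cos φ₁ = cos 3.8° / √6.31 = 0.9978/2.512 = 0.3972.
φ₁ = arccos(0.3972) ≈ 66.6°.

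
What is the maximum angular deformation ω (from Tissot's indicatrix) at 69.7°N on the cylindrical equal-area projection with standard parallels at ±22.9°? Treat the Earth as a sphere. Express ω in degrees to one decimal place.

97.5°

A cylindrical equal-area projection with standard parallel φ₀ has meridian scale h = cos φ / cos φ₀ and parallel scale k = cos φ₀ / cos φ (so areas are preserved, h·k = 1).
At 69.7°: h = 0.3766, k = 2.655; principal scales a = 2.655, b = 0.3766.
sin(ω/2) = (a − b)/(a + b) = 2.279/3.032 = 0.7516, so ω = 2 arcsin(0.7516) ≈ 97.5°.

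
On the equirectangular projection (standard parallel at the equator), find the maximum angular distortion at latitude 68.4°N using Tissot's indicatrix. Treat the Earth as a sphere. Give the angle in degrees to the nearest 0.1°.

55.0°

In the plate carrée (x = Rλ, y = Rφ), meridians are true-scale (h = 1) and parallels are stretched by k = sec φ.
At 68.4°: h = 1.000, k = 2.716; principal scales a = 2.716, b = 1.000.
sin(ω/2) = (a − b)/(a + b) = 1.716/3.716 = 0.4619, so ω = 2 arcsin(0.4619) ≈ 55.0°.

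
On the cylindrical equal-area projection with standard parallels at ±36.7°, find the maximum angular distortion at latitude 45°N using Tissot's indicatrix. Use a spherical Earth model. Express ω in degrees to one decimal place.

14.4°

Cylindrical equal-area (φ₀ = 36.7°): h = cos φ / cos 36.7° along meridians, k = cos 36.7° / cos φ along parallels; h·k = 1.
At 45°: h = 0.8819, k = 1.134; principal scales a = 1.134, b = 0.8819.
sin(ω/2) = (a − b)/(a + b) = 0.2520/2.016 = 0.1250, so ω = 2 arcsin(0.1250) ≈ 14.4°.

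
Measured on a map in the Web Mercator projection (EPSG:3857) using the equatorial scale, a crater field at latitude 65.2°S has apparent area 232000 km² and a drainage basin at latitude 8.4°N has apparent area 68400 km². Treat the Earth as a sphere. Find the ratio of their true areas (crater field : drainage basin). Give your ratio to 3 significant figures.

0.610

Mercator's areal exaggeration is sec²φ; hence true area = (apparent area) · cos²φ.
True area of crater field: 232000 × cos²(65.2°) = 232000 × 0.1759 = 40820 km².
True area of drainage basin: 68400 × cos²(8.4°) = 68400 × 0.9787 = 66940 km².
Ratio = 40820 / 66940 ≈ 0.610.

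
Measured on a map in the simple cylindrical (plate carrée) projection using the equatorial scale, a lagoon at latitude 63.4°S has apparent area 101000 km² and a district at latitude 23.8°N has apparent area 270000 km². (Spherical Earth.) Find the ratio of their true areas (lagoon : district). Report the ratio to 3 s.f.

Plate carrée has h = 1 and k = sec φ, giving areal scale sec φ; true area = (apparent area) · cos φ.
True area of lagoon: 101000 × cos(63.4°) = 101000 × 0.4478 = 45220 km².
True area of district: 270000 × cos(23.8°) = 270000 × 0.9150 = 247000 km².
Ratio = 45220 / 247000 ≈ 0.183.

0.183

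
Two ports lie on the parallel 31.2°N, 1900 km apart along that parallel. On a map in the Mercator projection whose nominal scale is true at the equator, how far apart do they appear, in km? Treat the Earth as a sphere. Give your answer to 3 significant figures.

2220 km

For Mercator, h = k = sec φ (a conformal cylindrical projection has a single point scale, 1/cos φ).
Along the parallel, k = sec 31.2° = 1/0.8554 = 1.169.
Map distance = 1900 × 1.169 ≈ 2220 km.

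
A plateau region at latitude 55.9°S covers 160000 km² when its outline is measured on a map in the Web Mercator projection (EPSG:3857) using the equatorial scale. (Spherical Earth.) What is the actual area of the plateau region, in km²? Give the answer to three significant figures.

50300 km²

The Mercator projection is conformal; its linear scale factor is the same in every direction and equals sec φ = 1/cos φ.
Areal scale = k² = sec²φ = 1/cos²(55.9°) = 1/0.5606² = 3.182.
True area = apparent / (areal scale) = 160000 / 3.182 ≈ 50300 km².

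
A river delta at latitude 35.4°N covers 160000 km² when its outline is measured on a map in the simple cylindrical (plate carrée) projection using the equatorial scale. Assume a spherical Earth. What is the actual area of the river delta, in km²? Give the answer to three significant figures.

For the equirectangular projection with φ₀ = 0 (plate carrée), h = 1 along meridians and k = sec φ along parallels.
Areal scale = h·k = 1 × sec φ; at 35.4°, h = 1.000, k = 1.227, so h·k = 1.227.
True area = apparent / (areal scale) = 160000 / 1.227 ≈ 130000 km².

130000 km²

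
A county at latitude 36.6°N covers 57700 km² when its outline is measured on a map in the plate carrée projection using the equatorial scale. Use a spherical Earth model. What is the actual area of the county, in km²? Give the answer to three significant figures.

Plate carrée maps x = Rλ, y = Rφ. The meridian scale is h = 1 and the parallel scale is k = 1/cos φ = sec φ.
Areal scale = h·k = 1 × sec φ; at 36.6°, h = 1.000, k = 1.246, so h·k = 1.246.
True area = apparent / (areal scale) = 57700 / 1.246 ≈ 46300 km².

46300 km²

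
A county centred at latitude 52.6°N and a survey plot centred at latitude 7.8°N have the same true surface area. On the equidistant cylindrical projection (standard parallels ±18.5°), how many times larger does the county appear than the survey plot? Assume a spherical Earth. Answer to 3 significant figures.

1.63

With standard parallel φ₀ = 18.5°, the equirectangular projection gives x = Rλ cos φ₀, y = Rφ, so h = 1 and k = cos 18.5° / cos φ.
Areal scale at 52.6°: h·k = 1.000 × 1.561 = 1.561.
Areal scale at 7.8°: h·k = 1.000 × 0.9572 = 0.9572.
Ratio = 1.561/0.9572 ≈ 1.63.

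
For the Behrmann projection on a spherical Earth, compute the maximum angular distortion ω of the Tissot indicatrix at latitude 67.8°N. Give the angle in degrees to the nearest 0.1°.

Behrmann is a cylindrical equal-area projection with standard parallels at ±30°. For cylindrical equal-area with standard parallel φ₀, h = cos φ / cos φ₀ and k = cos φ₀ / cos φ, so h·k = 1.
At 67.8°: h = 0.4363, k = 2.292; principal scales a = 2.292, b = 0.4363.
sin(ω/2) = (a − b)/(a + b) = 1.856/2.728 = 0.6802, so ω = 2 arcsin(0.6802) ≈ 85.7°.

85.7°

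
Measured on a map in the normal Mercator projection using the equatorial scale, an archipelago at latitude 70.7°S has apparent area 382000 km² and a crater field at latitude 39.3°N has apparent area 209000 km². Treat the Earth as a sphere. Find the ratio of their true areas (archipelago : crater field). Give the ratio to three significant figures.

0.333

Since Mercator area scale is 1/cos²φ, the true area equals the apparent area multiplied by cos²φ.
True area of archipelago: 382000 × cos²(70.7°) = 382000 × 0.1092 = 41730 km².
True area of crater field: 209000 × cos²(39.3°) = 209000 × 0.5988 = 125200 km².
Ratio = 41730 / 125200 ≈ 0.333.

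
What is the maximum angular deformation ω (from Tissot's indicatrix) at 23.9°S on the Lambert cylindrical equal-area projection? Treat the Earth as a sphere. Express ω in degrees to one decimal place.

10.3°

The Lambert cylindrical equal-area projection is the cylindrical equal-area projection with its standard parallel at the equator (φ₀ = 0). A cylindrical equal-area projection with standard parallel φ₀ has meridian scale h = cos φ / cos φ₀ and parallel scale k = cos φ₀ / cos φ (so areas are preserved, h·k = 1).
At 23.9°: h = 0.9143, k = 1.094; principal scales a = 1.094, b = 0.9143.
sin(ω/2) = (a − b)/(a + b) = 0.1795/2.008 = 0.08941, so ω = 2 arcsin(0.08941) ≈ 10.3°.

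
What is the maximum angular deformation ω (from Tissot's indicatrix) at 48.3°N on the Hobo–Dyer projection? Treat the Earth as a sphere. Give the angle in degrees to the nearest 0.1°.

The Hobo–Dyer projection is cylindrical equal-area with φ₀ = 37.5°. Cylindrical equal-area (φ₀ = 37.5°): h = cos φ / cos 37.5° along meridians, k = cos 37.5° / cos φ along parallels; h·k = 1.
At 48.3°: h = 0.8385, k = 1.193; principal scales a = 1.193, b = 0.8385.
sin(ω/2) = (a − b)/(a + b) = 0.3541/2.031 = 0.1743, so ω = 2 arcsin(0.1743) ≈ 20.1°.

20.1°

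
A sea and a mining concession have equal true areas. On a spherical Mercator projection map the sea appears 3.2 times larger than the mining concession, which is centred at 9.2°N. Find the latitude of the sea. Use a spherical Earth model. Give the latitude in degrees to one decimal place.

For equal true areas on Mercator, apparent areas scale as sec²φ, so the ratio is cos²φ₂ / cos²φ₁.
cos²φ₂ / cos²φ₁ = 3.2  ⇒  cos φ₁ = cos 9.2° / √3.2 = 0.9871/1.789 = 0.5518.
φ₁ = arccos(0.5518) ≈ 56.5°.

56.5°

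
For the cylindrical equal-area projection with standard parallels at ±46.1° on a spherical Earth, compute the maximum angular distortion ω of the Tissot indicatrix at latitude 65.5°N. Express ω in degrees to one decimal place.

56.5°

Cylindrical equal-area (φ₀ = 46.1°): h = cos φ / cos 46.1° along meridians, k = cos 46.1° / cos φ along parallels; h·k = 1.
At 65.5°: h = 0.5981, k = 1.672; principal scales a = 1.672, b = 0.5981.
sin(ω/2) = (a − b)/(a + b) = 1.074/2.270 = 0.4731, so ω = 2 arcsin(0.4731) ≈ 56.5°.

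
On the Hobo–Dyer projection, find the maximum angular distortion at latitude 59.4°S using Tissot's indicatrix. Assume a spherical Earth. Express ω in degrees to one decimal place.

Hobo–Dyer is a cylindrical equal-area projection with standard parallels at ±37.5°. For cylindrical equal-area with standard parallel φ₀, h = cos φ / cos φ₀ and k = cos φ₀ / cos φ, so h·k = 1.
At 59.4°: h = 0.6416, k = 1.559; principal scales a = 1.559, b = 0.6416.
sin(ω/2) = (a − b)/(a + b) = 0.9169/2.200 = 0.4167, so ω = 2 arcsin(0.4167) ≈ 49.3°.

49.3°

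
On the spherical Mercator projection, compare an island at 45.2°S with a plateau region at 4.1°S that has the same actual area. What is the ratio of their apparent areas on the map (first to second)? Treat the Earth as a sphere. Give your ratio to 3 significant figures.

2.00

Mercator is conformal with k = sec φ, so areal scale = k² = sec²φ.
At 45.2°: sec²(45.2°) = 1/0.7046² = 2.014.
At 4.1°: sec²(4.1°) = 1/0.9974² = 1.005.
Ratio = 2.014/1.005 = cos²(4.1°)/cos²(45.2°) ≈ 2.00.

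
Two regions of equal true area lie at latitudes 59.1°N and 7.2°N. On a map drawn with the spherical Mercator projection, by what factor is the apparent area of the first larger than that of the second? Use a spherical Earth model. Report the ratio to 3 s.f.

Mercator is conformal with k = sec φ, so areal scale = k² = sec²φ.
At 59.1°: sec²(59.1°) = 1/0.5135² = 3.792.
At 7.2°: sec²(7.2°) = 1/0.9921² = 1.016.
Ratio = 3.792/1.016 = cos²(7.2°)/cos²(59.1°) ≈ 3.73.

3.73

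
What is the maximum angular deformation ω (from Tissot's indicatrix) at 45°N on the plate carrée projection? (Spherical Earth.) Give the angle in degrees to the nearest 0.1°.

Plate carrée maps x = Rλ, y = Rφ. The meridian scale is h = 1 and the parallel scale is k = 1/cos φ = sec φ.
At 45°: h = 1.000, k = 1.414; principal scales a = 1.414, b = 1.000.
sin(ω/2) = (a − b)/(a + b) = 0.4142/2.414 = 0.1716, so ω = 2 arcsin(0.1716) ≈ 19.8°.

19.8°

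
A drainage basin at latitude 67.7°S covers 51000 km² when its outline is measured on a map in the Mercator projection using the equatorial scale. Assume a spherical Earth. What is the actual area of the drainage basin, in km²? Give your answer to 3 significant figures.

7340 km²

The Mercator projection is conformal; its linear scale factor is the same in every direction and equals sec φ = 1/cos φ.
Areal scale = k² = sec²φ = 1/cos²(67.7°) = 1/0.3795² = 6.945.
True area = apparent / (areal scale) = 51000 / 6.945 ≈ 7340 km².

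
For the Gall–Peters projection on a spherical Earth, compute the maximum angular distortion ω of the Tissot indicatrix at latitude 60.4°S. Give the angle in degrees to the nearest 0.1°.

40.3°

The Gall–Peters projection is cylindrical equal-area with φ₀ = 45°. For cylindrical equal-area with standard parallel φ₀, h = cos φ / cos φ₀ and k = cos φ₀ / cos φ, so h·k = 1.
At 60.4°: h = 0.6985, k = 1.432; principal scales a = 1.432, b = 0.6985.
sin(ω/2) = (a − b)/(a + b) = 0.7330/2.130 = 0.3441, so ω = 2 arcsin(0.3441) ≈ 40.3°.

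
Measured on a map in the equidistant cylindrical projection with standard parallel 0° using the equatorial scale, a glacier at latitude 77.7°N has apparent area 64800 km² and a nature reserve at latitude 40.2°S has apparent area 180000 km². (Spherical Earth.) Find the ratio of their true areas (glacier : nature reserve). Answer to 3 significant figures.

0.100

Plate carrée has h = 1 and k = sec φ, giving areal scale sec φ; true area = (apparent area) · cos φ.
True area of glacier: 64800 × cos(77.7°) = 64800 × 0.2130 = 13800 km².
True area of nature reserve: 180000 × cos(40.2°) = 180000 × 0.7638 = 137500 km².
Ratio = 13800 / 137500 ≈ 0.100.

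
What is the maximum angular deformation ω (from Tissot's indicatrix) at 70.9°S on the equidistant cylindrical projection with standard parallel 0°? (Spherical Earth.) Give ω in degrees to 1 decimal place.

In the plate carrée (x = Rλ, y = Rφ), meridians are true-scale (h = 1) and parallels are stretched by k = sec φ.
At 70.9°: h = 1.000, k = 3.056; principal scales a = 3.056, b = 1.000.
sin(ω/2) = (a − b)/(a + b) = 2.056/4.056 = 0.5069, so ω = 2 arcsin(0.5069) ≈ 60.9°.

60.9°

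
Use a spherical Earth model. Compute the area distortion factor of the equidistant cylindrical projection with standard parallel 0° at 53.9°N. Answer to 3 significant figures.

In the plate carrée (x = Rλ, y = Rφ), meridians are true-scale (h = 1) and parallels are stretched by k = sec φ.
Areal scale = h·k = 1 × sec φ; at 53.9°, h = 1.000, k = 1.697, so h·k = 1.697.

1.70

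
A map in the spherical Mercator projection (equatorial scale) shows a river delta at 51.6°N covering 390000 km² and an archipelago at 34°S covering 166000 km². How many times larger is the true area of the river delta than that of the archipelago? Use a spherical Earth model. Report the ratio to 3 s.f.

1.32

Mercator's areal exaggeration is sec²φ; hence true area = (apparent area) · cos²φ.
True area of river delta: 390000 × cos²(51.6°) = 390000 × 0.3858 = 150500 km².
True area of archipelago: 166000 × cos²(34°) = 166000 × 0.6873 = 114100 km².
Ratio = 150500 / 114100 ≈ 1.32.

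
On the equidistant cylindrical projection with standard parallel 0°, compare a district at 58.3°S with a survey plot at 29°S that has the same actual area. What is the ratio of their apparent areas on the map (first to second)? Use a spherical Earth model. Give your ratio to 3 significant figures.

In the plate carrée (x = Rλ, y = Rφ), meridians are true-scale (h = 1) and parallels are stretched by k = sec φ.
Areal scale at 58.3°: h·k = 1.000 × 1.903 = 1.903.
Areal scale at 29°: h·k = 1.000 × 1.143 = 1.143.
Ratio = 1.903/1.143 ≈ 1.66.

1.66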